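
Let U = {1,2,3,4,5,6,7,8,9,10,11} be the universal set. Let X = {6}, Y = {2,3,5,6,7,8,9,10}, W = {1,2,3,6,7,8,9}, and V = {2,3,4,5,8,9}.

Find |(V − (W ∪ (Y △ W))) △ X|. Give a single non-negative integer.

2

Y △ W = {1,5,10}
W ∪ (Y △ W) = {1,2,3,5,6,7,8,9,10}
V − (W ∪ (Y △ W)) = {4}
(V − (W ∪ (Y △ W))) △ X = {4,6}
|(V − (W ∪ (Y △ W))) △ X| = 2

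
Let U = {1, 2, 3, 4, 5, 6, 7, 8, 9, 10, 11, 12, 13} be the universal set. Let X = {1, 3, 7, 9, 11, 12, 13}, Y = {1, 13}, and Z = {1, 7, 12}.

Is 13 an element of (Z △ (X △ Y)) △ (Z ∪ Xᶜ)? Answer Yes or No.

13 ∈ X and 13 ∈ Y, so 13 ∉ X △ Y
13 ∉ Z and 13 ∉ (X △ Y), so 13 ∉ Z △ (X △ Y)
13 ∈ X, so 13 ∉ Xᶜ
13 ∉ Z and 13 ∉ Xᶜ, so 13 ∉ Z ∪ Xᶜ
13 ∉ (Z △ (X △ Y)) and 13 ∉ (Z ∪ Xᶜ), so 13 ∉ (Z △ (X △ Y)) △ (Z ∪ Xᶜ)

No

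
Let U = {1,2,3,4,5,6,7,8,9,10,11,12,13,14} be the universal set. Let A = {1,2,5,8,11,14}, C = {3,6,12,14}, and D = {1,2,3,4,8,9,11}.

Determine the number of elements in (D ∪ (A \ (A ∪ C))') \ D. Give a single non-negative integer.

A ∪ C = {1,2,3,5,6,8,11,12,14}
A \ (A ∪ C) = {}
(A \ (A ∪ C))' = {1,2,3,4,5,6,7,8,9,10,11,12,13,14}
D ∪ (A \ (A ∪ C))' = {1,2,3,4,5,6,7,8,9,10,11,12,13,14}
(D ∪ (A \ (A ∪ C))') \ D = {5,6,7,10,12,13,14}
|(D ∪ (A \ (A ∪ C))') \ D| = 7

7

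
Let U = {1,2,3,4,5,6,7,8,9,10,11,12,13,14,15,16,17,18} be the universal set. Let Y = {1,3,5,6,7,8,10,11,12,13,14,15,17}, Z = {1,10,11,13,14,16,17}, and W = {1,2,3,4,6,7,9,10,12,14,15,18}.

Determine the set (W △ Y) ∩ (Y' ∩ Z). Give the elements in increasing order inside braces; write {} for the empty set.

{}

W △ Y = {2,4,5,8,9,11,13,17,18}
Y' = {2,4,9,16,18}
Y' ∩ Z = {16}
(W △ Y) ∩ (Y' ∩ Z) = {}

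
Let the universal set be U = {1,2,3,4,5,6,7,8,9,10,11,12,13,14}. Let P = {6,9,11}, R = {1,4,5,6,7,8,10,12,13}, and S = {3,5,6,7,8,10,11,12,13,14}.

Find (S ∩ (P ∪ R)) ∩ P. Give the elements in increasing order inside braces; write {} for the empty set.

{6,11}

P ∪ R = {1,4,5,6,7,8,9,10,11,12,13}
S ∩ (P ∪ R) = {5,6,7,8,10,11,12,13}
(S ∩ (P ∪ R)) ∩ P = {6,11}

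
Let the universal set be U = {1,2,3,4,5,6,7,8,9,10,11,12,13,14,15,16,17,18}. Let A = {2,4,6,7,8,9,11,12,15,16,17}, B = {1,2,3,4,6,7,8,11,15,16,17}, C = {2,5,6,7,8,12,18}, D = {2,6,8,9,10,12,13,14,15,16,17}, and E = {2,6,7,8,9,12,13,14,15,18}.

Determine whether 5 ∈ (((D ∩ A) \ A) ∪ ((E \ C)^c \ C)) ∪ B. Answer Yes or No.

5 ∉ D and 5 ∉ A, so 5 ∉ D ∩ A
5 ∉ (D ∩ A) and 5 ∉ A, so 5 ∉ (D ∩ A) \ A
5 ∉ E and 5 ∈ C, so 5 ∉ E \ C
5 ∈ (E \ C)^c since 5 ∉ (E \ C)
5 ∈ (E \ C)^c and 5 ∈ C, so 5 ∉ (E \ C)^c \ C
5 ∉ ((D ∩ A) \ A) and 5 ∉ ((E \ C)^c \ C), so 5 ∉ ((D ∩ A) \ A) ∪ ((E \ C)^c \ C)
5 ∉ (((D ∩ A) \ A) ∪ ((E \ C)^c \ C)) and 5 ∉ B, so 5 ∉ (((D ∩ A) \ A) ∪ ((E \ C)^c \ C)) ∪ B

No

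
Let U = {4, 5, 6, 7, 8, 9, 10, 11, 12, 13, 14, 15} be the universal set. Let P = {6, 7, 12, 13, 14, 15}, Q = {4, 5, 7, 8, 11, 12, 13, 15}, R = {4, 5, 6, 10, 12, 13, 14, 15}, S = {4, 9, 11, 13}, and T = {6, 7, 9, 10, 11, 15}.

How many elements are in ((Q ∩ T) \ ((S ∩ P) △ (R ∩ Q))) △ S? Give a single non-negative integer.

Q ∩ T = {7, 11, 15}
S ∩ P = {13}
R ∩ Q = {4, 5, 12, 13, 15}
(S ∩ P) △ (R ∩ Q) = {4, 5, 12, 15}
(Q ∩ T) \ ((S ∩ P) △ (R ∩ Q)) = {7, 11}
((Q ∩ T) \ ((S ∩ P) △ (R ∩ Q))) △ S = {4, 7, 9, 13}
|((Q ∩ T) \ ((S ∩ P) △ (R ∩ Q))) △ S| = 4

4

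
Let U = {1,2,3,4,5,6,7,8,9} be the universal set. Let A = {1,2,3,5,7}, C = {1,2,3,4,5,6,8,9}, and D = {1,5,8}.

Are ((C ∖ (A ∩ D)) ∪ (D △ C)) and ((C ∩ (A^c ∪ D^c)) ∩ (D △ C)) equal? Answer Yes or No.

No

A ∩ D = {1,5}
C ∖ (A ∩ D) = {2,3,4,6,8,9}
D △ C = {2,3,4,6,9}
(C ∖ (A ∩ D)) ∪ (D △ C) = {2,3,4,6,8,9}
A^c = {4,6,8,9}
D^c = {2,3,4,6,7,9}
A^c ∪ D^c = {2,3,4,6,7,8,9}
C ∩ (A^c ∪ D^c) = {2,3,4,6,8,9}
(C ∩ (A^c ∪ D^c)) ∩ (D △ C) = {2,3,4,6,9}
8 ∈ (C ∖ (A ∩ D)) ∪ (D △ C) but 8 ∉ (C ∩ (A^c ∪ D^c)) ∩ (D △ C), so they differ.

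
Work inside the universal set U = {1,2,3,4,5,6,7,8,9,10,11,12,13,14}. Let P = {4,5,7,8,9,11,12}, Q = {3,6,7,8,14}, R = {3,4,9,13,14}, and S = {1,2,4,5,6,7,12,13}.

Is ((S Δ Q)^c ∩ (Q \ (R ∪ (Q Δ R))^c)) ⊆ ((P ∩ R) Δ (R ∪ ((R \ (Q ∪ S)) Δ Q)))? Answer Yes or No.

Yes

S Δ Q = {1,2,3,4,5,8,12,13,14}
(S Δ Q)^c = {6,7,9,10,11}
Q Δ R = {4,6,7,8,9,13}
R ∪ (Q Δ R) = {3,4,6,7,8,9,13,14}
(R ∪ (Q Δ R))^c = {1,2,5,10,11,12}
Q \ (R ∪ (Q Δ R))^c = {3,6,7,8,14}
(S Δ Q)^c ∩ (Q \ (R ∪ (Q Δ R))^c) = {6,7}
P ∩ R = {4,9}
Q ∪ S = {1,2,3,4,5,6,7,8,12,13,14}
R \ (Q ∪ S) = {9}
(R \ (Q ∪ S)) Δ Q = {3,6,7,8,9,14}
R ∪ ((R \ (Q ∪ S)) Δ Q) = {3,4,6,7,8,9,13,14}
(P ∩ R) Δ (R ∪ ((R \ (Q ∪ S)) Δ Q)) = {3,6,7,8,13,14}
Every element of {6,7} is in {3,6,7,8,13,14}, so (S Δ Q)^c ∩ (Q \ (R ∪ (Q Δ R))^c) ⊆ (P ∩ R) Δ (R ∪ ((R \ (Q ∪ S)) Δ Q)).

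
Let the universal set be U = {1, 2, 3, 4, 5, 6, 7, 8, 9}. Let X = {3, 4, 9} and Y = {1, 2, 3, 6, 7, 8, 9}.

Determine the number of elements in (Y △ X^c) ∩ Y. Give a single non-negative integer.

2

X^c = {1, 2, 5, 6, 7, 8}
Y △ X^c = {3, 5, 9}
(Y △ X^c) ∩ Y = {3, 9}
|(Y △ X^c) ∩ Y| = 2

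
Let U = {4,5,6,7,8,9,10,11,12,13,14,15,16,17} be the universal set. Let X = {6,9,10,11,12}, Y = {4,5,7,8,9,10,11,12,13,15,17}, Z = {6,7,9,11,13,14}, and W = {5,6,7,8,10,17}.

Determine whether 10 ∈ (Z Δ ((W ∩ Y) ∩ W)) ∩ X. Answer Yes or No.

10 ∈ W and 10 ∈ Y, so 10 ∈ W ∩ Y
10 ∈ (W ∩ Y) and 10 ∈ W, so 10 ∈ (W ∩ Y) ∩ W
10 ∉ Z and 10 ∈ ((W ∩ Y) ∩ W), so 10 ∈ Z Δ ((W ∩ Y) ∩ W)
10 ∈ (Z Δ ((W ∩ Y) ∩ W)) and 10 ∈ X, so 10 ∈ (Z Δ ((W ∩ Y) ∩ W)) ∩ X

Yes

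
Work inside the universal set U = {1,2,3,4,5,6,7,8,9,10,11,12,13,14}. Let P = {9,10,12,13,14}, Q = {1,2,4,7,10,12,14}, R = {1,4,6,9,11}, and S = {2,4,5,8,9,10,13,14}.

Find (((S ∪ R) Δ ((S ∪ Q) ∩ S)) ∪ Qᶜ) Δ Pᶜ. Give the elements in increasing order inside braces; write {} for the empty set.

S ∪ R = {1,2,4,5,6,8,9,10,11,13,14}
S ∪ Q = {1,2,4,5,7,8,9,10,12,13,14}
(S ∪ Q) ∩ S = {2,4,5,8,9,10,13,14}
(S ∪ R) Δ ((S ∪ Q) ∩ S) = {1,6,11}
Qᶜ = {3,5,6,8,9,11,13}
((S ∪ R) Δ ((S ∪ Q) ∩ S)) ∪ Qᶜ = {1,3,5,6,8,9,11,13}
Pᶜ = {1,2,3,4,5,6,7,8,11}
(((S ∪ R) Δ ((S ∪ Q) ∩ S)) ∪ Qᶜ) Δ Pᶜ = {2,4,7,9,13}

{2,4,7,9,13}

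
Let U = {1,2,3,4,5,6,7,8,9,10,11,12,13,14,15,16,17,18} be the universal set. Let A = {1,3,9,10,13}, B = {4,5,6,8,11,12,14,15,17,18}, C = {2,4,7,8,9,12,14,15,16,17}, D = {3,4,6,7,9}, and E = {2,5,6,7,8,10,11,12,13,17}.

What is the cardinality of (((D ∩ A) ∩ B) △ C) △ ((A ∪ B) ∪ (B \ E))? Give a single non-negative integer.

D ∩ A = {3,9}
(D ∩ A) ∩ B = {}
((D ∩ A) ∩ B) △ C = {2,4,7,8,9,12,14,15,16,17}
A ∪ B = {1,3,4,5,6,8,9,10,11,12,13,14,15,17,18}
B \ E = {4,14,15,18}
(A ∪ B) ∪ (B \ E) = {1,3,4,5,6,8,9,10,11,12,13,14,15,17,18}
(((D ∩ A) ∩ B) △ C) △ ((A ∪ B) ∪ (B \ E)) = {1,2,3,5,6,7,10,11,13,16,18}
|(((D ∩ A) ∩ B) △ C) △ ((A ∪ B) ∪ (B \ E))| = 11

11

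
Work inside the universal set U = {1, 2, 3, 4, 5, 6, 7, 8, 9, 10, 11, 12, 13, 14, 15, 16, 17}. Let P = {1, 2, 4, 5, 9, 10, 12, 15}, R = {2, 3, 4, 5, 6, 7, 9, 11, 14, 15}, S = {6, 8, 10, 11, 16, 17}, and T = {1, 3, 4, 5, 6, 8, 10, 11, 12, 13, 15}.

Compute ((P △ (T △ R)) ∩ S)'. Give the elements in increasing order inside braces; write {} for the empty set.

{1, 2, 3, 4, 5, 6, 7, 9, 10, 11, 12, 13, 14, 15, 16, 17}

T △ R = {1, 2, 7, 8, 9, 10, 12, 13, 14}
P △ (T △ R) = {4, 5, 7, 8, 13, 14, 15}
(P △ (T △ R)) ∩ S = {8}
((P △ (T △ R)) ∩ S)' = {1, 2, 3, 4, 5, 6, 7, 9, 10, 11, 12, 13, 14, 15, 16, 17}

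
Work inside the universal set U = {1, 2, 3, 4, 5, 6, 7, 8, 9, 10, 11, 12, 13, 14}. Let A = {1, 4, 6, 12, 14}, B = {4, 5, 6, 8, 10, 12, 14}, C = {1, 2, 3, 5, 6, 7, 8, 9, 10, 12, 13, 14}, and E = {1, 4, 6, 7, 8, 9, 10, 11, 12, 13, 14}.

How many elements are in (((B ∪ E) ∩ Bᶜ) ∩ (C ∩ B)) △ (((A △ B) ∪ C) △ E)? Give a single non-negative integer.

5

B ∪ E = {1, 4, 5, 6, 7, 8, 9, 10, 11, 12, 13, 14}
Bᶜ = {1, 2, 3, 7, 9, 11, 13}
(B ∪ E) ∩ Bᶜ = {1, 7, 9, 11, 13}
C ∩ B = {5, 6, 8, 10, 12, 14}
((B ∪ E) ∩ Bᶜ) ∩ (C ∩ B) = {}
A △ B = {1, 5, 8, 10}
(A △ B) ∪ C = {1, 2, 3, 5, 6, 7, 8, 9, 10, 12, 13, 14}
((A △ B) ∪ C) △ E = {2, 3, 4, 5, 11}
(((B ∪ E) ∩ Bᶜ) ∩ (C ∩ B)) △ (((A △ B) ∪ C) △ E) = {2, 3, 4, 5, 11}
|(((B ∪ E) ∩ Bᶜ) ∩ (C ∩ B)) △ (((A △ B) ∪ C) △ E)| = 5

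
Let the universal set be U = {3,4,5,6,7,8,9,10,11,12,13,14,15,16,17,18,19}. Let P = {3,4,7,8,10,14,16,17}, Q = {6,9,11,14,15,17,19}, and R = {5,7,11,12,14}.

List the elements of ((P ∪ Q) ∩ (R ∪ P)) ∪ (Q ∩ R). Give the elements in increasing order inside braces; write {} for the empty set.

P ∪ Q = {3,4,6,7,8,9,10,11,14,15,16,17,19}
R ∪ P = {3,4,5,7,8,10,11,12,14,16,17}
(P ∪ Q) ∩ (R ∪ P) = {3,4,7,8,10,11,14,16,17}
Q ∩ R = {11,14}
((P ∪ Q) ∩ (R ∪ P)) ∪ (Q ∩ R) = {3,4,7,8,10,11,14,16,17}

{3,4,7,8,10,11,14,16,17}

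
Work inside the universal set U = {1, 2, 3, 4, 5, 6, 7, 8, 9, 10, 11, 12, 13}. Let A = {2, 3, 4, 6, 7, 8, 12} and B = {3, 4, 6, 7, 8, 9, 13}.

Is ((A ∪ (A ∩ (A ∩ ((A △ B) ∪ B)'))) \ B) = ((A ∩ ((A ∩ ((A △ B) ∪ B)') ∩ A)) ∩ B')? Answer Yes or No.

A △ B = {2, 9, 12, 13}
(A △ B) ∪ B = {2, 3, 4, 6, 7, 8, 9, 12, 13}
((A △ B) ∪ B)' = {1, 5, 10, 11}
A ∩ ((A △ B) ∪ B)' = {}
A ∩ (A ∩ ((A △ B) ∪ B)') = {}
A ∪ (A ∩ (A ∩ ((A △ B) ∪ B)')) = {2, 3, 4, 6, 7, 8, 12}
(A ∪ (A ∩ (A ∩ ((A △ B) ∪ B)'))) \ B = {2, 12}
(A ∩ ((A △ B) ∪ B)') ∩ A = {}
A ∩ ((A ∩ ((A △ B) ∪ B)') ∩ A) = {}
B' = {1, 2, 5, 10, 11, 12}
(A ∩ ((A ∩ ((A △ B) ∪ B)') ∩ A)) ∩ B' = {}
2 ∈ (A ∪ (A ∩ (A ∩ ((A △ B) ∪ B)'))) \ B but 2 ∉ (A ∩ ((A ∩ ((A △ B) ∪ B)') ∩ A)) ∩ B', so they differ.

No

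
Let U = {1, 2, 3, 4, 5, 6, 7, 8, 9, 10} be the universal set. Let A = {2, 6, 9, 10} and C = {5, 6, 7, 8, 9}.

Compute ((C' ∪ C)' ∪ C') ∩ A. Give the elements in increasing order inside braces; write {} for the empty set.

C' = {1, 2, 3, 4, 10}
C' ∪ C = {1, 2, 3, 4, 5, 6, 7, 8, 9, 10}
(C' ∪ C)' = {}
(C' ∪ C)' ∪ C' = {1, 2, 3, 4, 10}
((C' ∪ C)' ∪ C') ∩ A = {2, 10}

{2, 10}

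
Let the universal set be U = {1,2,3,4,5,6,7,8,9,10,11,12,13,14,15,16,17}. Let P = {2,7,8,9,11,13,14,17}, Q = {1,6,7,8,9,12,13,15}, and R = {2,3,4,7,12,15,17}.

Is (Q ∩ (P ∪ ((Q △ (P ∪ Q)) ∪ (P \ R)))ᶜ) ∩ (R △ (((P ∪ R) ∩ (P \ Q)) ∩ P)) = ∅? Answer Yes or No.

No

P ∪ Q = {1,2,6,7,8,9,11,12,13,14,15,17}
Q △ (P ∪ Q) = {2,11,14,17}
P \ R = {8,9,11,13,14}
(Q △ (P ∪ Q)) ∪ (P \ R) = {2,8,9,11,13,14,17}
P ∪ ((Q △ (P ∪ Q)) ∪ (P \ R)) = {2,7,8,9,11,13,14,17}
(P ∪ ((Q △ (P ∪ Q)) ∪ (P \ R)))ᶜ = {1,3,4,5,6,10,12,15,16}
Q ∩ (P ∪ ((Q △ (P ∪ Q)) ∪ (P \ R)))ᶜ = {1,6,12,15}
P ∪ R = {2,3,4,7,8,9,11,12,13,14,15,17}
P \ Q = {2,11,14,17}
(P ∪ R) ∩ (P \ Q) = {2,11,14,17}
((P ∪ R) ∩ (P \ Q)) ∩ P = {2,11,14,17}
R △ (((P ∪ R) ∩ (P \ Q)) ∩ P) = {3,4,7,11,12,14,15}
12 lies in both, so they are not disjoint.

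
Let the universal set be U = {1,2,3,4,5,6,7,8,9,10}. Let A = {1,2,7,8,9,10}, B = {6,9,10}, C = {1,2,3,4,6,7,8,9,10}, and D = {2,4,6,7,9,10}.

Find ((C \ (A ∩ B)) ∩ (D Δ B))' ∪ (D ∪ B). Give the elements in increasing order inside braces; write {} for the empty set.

A ∩ B = {9,10}
C \ (A ∩ B) = {1,2,3,4,6,7,8}
D Δ B = {2,4,7}
(C \ (A ∩ B)) ∩ (D Δ B) = {2,4,7}
((C \ (A ∩ B)) ∩ (D Δ B))' = {1,3,5,6,8,9,10}
D ∪ B = {2,4,6,7,9,10}
((C \ (A ∩ B)) ∩ (D Δ B))' ∪ (D ∪ B) = {1,2,3,4,5,6,7,8,9,10}

{1,2,3,4,5,6,7,8,9,10}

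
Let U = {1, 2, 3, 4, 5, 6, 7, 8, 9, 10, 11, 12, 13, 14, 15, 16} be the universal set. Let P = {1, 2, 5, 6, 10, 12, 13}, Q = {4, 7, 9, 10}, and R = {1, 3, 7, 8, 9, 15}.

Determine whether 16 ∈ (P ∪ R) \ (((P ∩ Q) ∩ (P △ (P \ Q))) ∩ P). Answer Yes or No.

No

16 ∉ P and 16 ∉ R, so 16 ∉ P ∪ R
16 ∉ P and 16 ∉ Q, so 16 ∉ P ∩ Q
16 ∉ P and 16 ∉ Q, so 16 ∉ P \ Q
16 ∉ P and 16 ∉ (P \ Q), so 16 ∉ P △ (P \ Q)
16 ∉ (P ∩ Q) and 16 ∉ (P △ (P \ Q)), so 16 ∉ (P ∩ Q) ∩ (P △ (P \ Q))
16 ∉ ((P ∩ Q) ∩ (P △ (P \ Q))) and 16 ∉ P, so 16 ∉ ((P ∩ Q) ∩ (P △ (P \ Q))) ∩ P
16 ∉ (P ∪ R) and 16 ∉ (((P ∩ Q) ∩ (P △ (P \ Q))) ∩ P), so 16 ∉ (P ∪ R) \ (((P ∩ Q) ∩ (P △ (P \ Q))) ∩ P)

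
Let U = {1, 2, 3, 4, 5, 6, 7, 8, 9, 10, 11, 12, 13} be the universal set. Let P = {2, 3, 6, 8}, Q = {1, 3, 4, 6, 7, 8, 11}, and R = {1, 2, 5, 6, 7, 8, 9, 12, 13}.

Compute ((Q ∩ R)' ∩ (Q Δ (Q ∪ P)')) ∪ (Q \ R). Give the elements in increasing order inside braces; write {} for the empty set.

{3, 4, 5, 9, 10, 11, 12, 13}

Q ∩ R = {1, 6, 7, 8}
(Q ∩ R)' = {2, 3, 4, 5, 9, 10, 11, 12, 13}
Q ∪ P = {1, 2, 3, 4, 6, 7, 8, 11}
(Q ∪ P)' = {5, 9, 10, 12, 13}
Q Δ (Q ∪ P)' = {1, 3, 4, 5, 6, 7, 8, 9, 10, 11, 12, 13}
(Q ∩ R)' ∩ (Q Δ (Q ∪ P)') = {3, 4, 5, 9, 10, 11, 12, 13}
Q \ R = {3, 4, 11}
((Q ∩ R)' ∩ (Q Δ (Q ∪ P)')) ∪ (Q \ R) = {3, 4, 5, 9, 10, 11, 12, 13}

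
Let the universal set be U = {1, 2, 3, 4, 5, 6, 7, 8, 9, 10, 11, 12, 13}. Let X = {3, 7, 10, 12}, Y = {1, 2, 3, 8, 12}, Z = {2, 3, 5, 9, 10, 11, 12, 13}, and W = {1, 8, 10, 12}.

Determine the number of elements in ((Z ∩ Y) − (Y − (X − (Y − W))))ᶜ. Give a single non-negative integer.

12

Z ∩ Y = {2, 3, 12}
Y − W = {2, 3}
X − (Y − W) = {7, 10, 12}
Y − (X − (Y − W)) = {1, 2, 3, 8}
(Z ∩ Y) − (Y − (X − (Y − W))) = {12}
((Z ∩ Y) − (Y − (X − (Y − W))))ᶜ = {1, 2, 3, 4, 5, 6, 7, 8, 9, 10, 11, 13}
|((Z ∩ Y) − (Y − (X − (Y − W))))ᶜ| = 12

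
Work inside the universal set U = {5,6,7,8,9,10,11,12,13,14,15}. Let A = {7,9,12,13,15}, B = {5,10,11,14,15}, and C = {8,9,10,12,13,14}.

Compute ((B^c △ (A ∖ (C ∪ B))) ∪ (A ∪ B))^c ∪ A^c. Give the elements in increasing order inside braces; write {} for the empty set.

B^c = {6,7,8,9,12,13}
C ∪ B = {5,8,9,10,11,12,13,14,15}
A ∖ (C ∪ B) = {7}
B^c △ (A ∖ (C ∪ B)) = {6,8,9,12,13}
A ∪ B = {5,7,9,10,11,12,13,14,15}
(B^c △ (A ∖ (C ∪ B))) ∪ (A ∪ B) = {5,6,7,8,9,10,11,12,13,14,15}
((B^c △ (A ∖ (C ∪ B))) ∪ (A ∪ B))^c = {}
A^c = {5,6,8,10,11,14}
((B^c △ (A ∖ (C ∪ B))) ∪ (A ∪ B))^c ∪ A^c = {5,6,8,10,11,14}

{5,6,8,10,11,14}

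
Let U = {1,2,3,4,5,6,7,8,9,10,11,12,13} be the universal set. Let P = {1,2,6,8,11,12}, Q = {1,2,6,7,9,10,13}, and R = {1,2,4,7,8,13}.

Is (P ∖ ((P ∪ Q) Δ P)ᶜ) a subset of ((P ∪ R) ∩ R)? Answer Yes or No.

Yes

P ∪ Q = {1,2,6,7,8,9,10,11,12,13}
(P ∪ Q) Δ P = {7,9,10,13}
((P ∪ Q) Δ P)ᶜ = {1,2,3,4,5,6,8,11,12}
P ∖ ((P ∪ Q) Δ P)ᶜ = {}
P ∪ R = {1,2,4,6,7,8,11,12,13}
(P ∪ R) ∩ R = {1,2,4,7,8,13}
Every element of {} is in {1,2,4,7,8,13}, so P ∖ ((P ∪ Q) Δ P)ᶜ ⊆ (P ∪ R) ∩ R.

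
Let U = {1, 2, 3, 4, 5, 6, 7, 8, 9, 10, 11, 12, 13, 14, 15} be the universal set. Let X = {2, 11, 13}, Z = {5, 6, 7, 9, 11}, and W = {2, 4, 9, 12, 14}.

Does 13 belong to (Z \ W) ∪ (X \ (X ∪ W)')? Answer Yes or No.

13 ∉ Z and 13 ∉ W, so 13 ∉ Z \ W
13 ∈ X and 13 ∉ W, so 13 ∈ X ∪ W
13 ∉ (X ∪ W)' since 13 ∈ (X ∪ W)
13 ∈ X and 13 ∉ (X ∪ W)', so 13 ∈ X \ (X ∪ W)'
13 ∉ (Z \ W) and 13 ∈ (X \ (X ∪ W)'), so 13 ∈ (Z \ W) ∪ (X \ (X ∪ W)')

Yes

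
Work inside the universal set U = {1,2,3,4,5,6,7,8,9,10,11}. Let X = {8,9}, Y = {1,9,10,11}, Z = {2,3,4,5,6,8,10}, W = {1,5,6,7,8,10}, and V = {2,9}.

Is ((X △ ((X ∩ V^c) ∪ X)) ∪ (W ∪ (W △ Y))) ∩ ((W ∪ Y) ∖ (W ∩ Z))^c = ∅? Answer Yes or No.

No

V^c = {1,3,4,5,6,7,8,10,11}
X ∩ V^c = {8}
(X ∩ V^c) ∪ X = {8,9}
X △ ((X ∩ V^c) ∪ X) = {}
W △ Y = {5,6,7,8,9,11}
W ∪ (W △ Y) = {1,5,6,7,8,9,10,11}
(X △ ((X ∩ V^c) ∪ X)) ∪ (W ∪ (W △ Y)) = {1,5,6,7,8,9,10,11}
W ∪ Y = {1,5,6,7,8,9,10,11}
W ∩ Z = {5,6,8,10}
(W ∪ Y) ∖ (W ∩ Z) = {1,7,9,11}
((W ∪ Y) ∖ (W ∩ Z))^c = {2,3,4,5,6,8,10}
5 lies in both, so they are not disjoint.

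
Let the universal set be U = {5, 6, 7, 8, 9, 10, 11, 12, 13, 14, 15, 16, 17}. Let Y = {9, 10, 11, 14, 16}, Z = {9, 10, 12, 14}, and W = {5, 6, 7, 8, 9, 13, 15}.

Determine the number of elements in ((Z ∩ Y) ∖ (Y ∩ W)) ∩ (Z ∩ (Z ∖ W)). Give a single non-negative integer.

Z ∩ Y = {9, 10, 14}
Y ∩ W = {9}
(Z ∩ Y) ∖ (Y ∩ W) = {10, 14}
Z ∖ W = {10, 12, 14}
Z ∩ (Z ∖ W) = {10, 12, 14}
((Z ∩ Y) ∖ (Y ∩ W)) ∩ (Z ∩ (Z ∖ W)) = {10, 14}
|((Z ∩ Y) ∖ (Y ∩ W)) ∩ (Z ∩ (Z ∖ W))| = 2

2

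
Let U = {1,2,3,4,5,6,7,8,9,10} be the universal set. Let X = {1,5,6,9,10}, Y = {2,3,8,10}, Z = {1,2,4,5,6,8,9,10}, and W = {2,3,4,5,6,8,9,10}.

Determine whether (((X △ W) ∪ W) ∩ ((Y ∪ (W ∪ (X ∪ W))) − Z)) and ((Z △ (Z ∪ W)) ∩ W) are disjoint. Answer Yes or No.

X △ W = {1,2,3,4,8}
(X △ W) ∪ W = {1,2,3,4,5,6,8,9,10}
X ∪ W = {1,2,3,4,5,6,8,9,10}
W ∪ (X ∪ W) = {1,2,3,4,5,6,8,9,10}
Y ∪ (W ∪ (X ∪ W)) = {1,2,3,4,5,6,8,9,10}
(Y ∪ (W ∪ (X ∪ W))) − Z = {3}
((X △ W) ∪ W) ∩ ((Y ∪ (W ∪ (X ∪ W))) − Z) = {3}
Z ∪ W = {1,2,3,4,5,6,8,9,10}
Z △ (Z ∪ W) = {3}
(Z △ (Z ∪ W)) ∩ W = {3}
3 lies in both, so they are not disjoint.

No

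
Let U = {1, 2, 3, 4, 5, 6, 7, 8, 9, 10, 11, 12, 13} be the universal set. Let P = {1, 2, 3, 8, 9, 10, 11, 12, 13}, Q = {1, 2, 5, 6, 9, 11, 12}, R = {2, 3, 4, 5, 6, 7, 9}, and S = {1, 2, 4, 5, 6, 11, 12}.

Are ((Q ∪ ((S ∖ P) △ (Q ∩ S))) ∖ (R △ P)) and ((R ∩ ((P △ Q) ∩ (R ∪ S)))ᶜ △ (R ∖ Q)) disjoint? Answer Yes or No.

S ∖ P = {4, 5, 6}
Q ∩ S = {1, 2, 5, 6, 11, 12}
(S ∖ P) △ (Q ∩ S) = {1, 2, 4, 11, 12}
Q ∪ ((S ∖ P) △ (Q ∩ S)) = {1, 2, 4, 5, 6, 9, 11, 12}
R △ P = {1, 4, 5, 6, 7, 8, 10, 11, 12, 13}
(Q ∪ ((S ∖ P) △ (Q ∩ S))) ∖ (R △ P) = {2, 9}
P △ Q = {3, 5, 6, 8, 10, 13}
R ∪ S = {1, 2, 3, 4, 5, 6, 7, 9, 11, 12}
(P △ Q) ∩ (R ∪ S) = {3, 5, 6}
R ∩ ((P △ Q) ∩ (R ∪ S)) = {3, 5, 6}
(R ∩ ((P △ Q) ∩ (R ∪ S)))ᶜ = {1, 2, 4, 7, 8, 9, 10, 11, 12, 13}
R ∖ Q = {3, 4, 7}
(R ∩ ((P △ Q) ∩ (R ∪ S)))ᶜ △ (R ∖ Q) = {1, 2, 3, 8, 9, 10, 11, 12, 13}
2 lies in both, so they are not disjoint.

No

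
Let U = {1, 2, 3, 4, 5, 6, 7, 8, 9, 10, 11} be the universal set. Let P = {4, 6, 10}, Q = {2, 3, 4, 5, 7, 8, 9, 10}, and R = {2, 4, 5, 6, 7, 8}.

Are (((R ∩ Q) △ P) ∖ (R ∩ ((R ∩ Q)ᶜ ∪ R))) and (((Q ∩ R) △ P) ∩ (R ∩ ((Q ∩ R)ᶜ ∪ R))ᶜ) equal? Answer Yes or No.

R ∩ Q = {2, 4, 5, 7, 8}
(R ∩ Q) △ P = {2, 5, 6, 7, 8, 10}
(R ∩ Q)ᶜ = {1, 3, 6, 9, 10, 11}
(R ∩ Q)ᶜ ∪ R = {1, 2, 3, 4, 5, 6, 7, 8, 9, 10, 11}
R ∩ ((R ∩ Q)ᶜ ∪ R) = {2, 4, 5, 6, 7, 8}
((R ∩ Q) △ P) ∖ (R ∩ ((R ∩ Q)ᶜ ∪ R)) = {10}
Q ∩ R = {2, 4, 5, 7, 8}
(Q ∩ R) △ P = {2, 5, 6, 7, 8, 10}
(Q ∩ R)ᶜ = {1, 3, 6, 9, 10, 11}
(Q ∩ R)ᶜ ∪ R = {1, 2, 3, 4, 5, 6, 7, 8, 9, 10, 11}
R ∩ ((Q ∩ R)ᶜ ∪ R) = {2, 4, 5, 6, 7, 8}
(R ∩ ((Q ∩ R)ᶜ ∪ R))ᶜ = {1, 3, 9, 10, 11}
((Q ∩ R) △ P) ∩ (R ∩ ((Q ∩ R)ᶜ ∪ R))ᶜ = {10}
Both equal {10}, so ((R ∩ Q) △ P) ∖ (R ∩ ((R ∩ Q)ᶜ ∪ R)) = ((Q ∩ R) △ P) ∩ (R ∩ ((Q ∩ R)ᶜ ∪ R))ᶜ.

Yes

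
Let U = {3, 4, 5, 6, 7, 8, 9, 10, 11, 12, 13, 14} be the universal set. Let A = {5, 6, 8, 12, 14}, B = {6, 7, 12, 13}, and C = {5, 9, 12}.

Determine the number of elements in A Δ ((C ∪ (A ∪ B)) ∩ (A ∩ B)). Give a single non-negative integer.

3

A ∪ B = {5, 6, 7, 8, 12, 13, 14}
C ∪ (A ∪ B) = {5, 6, 7, 8, 9, 12, 13, 14}
A ∩ B = {6, 12}
(C ∪ (A ∪ B)) ∩ (A ∩ B) = {6, 12}
A Δ ((C ∪ (A ∪ B)) ∩ (A ∩ B)) = {5, 8, 14}
|A Δ ((C ∪ (A ∪ B)) ∩ (A ∩ B))| = 3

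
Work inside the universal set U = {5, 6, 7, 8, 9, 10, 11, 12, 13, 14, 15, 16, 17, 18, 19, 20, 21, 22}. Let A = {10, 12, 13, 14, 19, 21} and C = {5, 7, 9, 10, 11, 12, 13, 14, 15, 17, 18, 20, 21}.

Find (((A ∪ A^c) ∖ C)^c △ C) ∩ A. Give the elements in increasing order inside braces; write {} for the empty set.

A^c = {5, 6, 7, 8, 9, 11, 15, 16, 17, 18, 20, 22}
A ∪ A^c = {5, 6, 7, 8, 9, 10, 11, 12, 13, 14, 15, 16, 17, 18, 19, 20, 21, 22}
(A ∪ A^c) ∖ C = {6, 8, 16, 19, 22}
((A ∪ A^c) ∖ C)^c = {5, 7, 9, 10, 11, 12, 13, 14, 15, 17, 18, 20, 21}
((A ∪ A^c) ∖ C)^c △ C = {}
(((A ∪ A^c) ∖ C)^c △ C) ∩ A = {}

{}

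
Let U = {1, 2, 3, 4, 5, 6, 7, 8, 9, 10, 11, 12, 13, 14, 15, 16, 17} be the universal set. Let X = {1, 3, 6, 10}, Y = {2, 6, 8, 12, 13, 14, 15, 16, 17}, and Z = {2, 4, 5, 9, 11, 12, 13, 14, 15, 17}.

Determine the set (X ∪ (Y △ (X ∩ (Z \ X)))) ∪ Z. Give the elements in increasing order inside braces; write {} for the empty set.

Z \ X = {2, 4, 5, 9, 11, 12, 13, 14, 15, 17}
X ∩ (Z \ X) = {}
Y △ (X ∩ (Z \ X)) = {2, 6, 8, 12, 13, 14, 15, 16, 17}
X ∪ (Y △ (X ∩ (Z \ X))) = {1, 2, 3, 6, 8, 10, 12, 13, 14, 15, 16, 17}
(X ∪ (Y △ (X ∩ (Z \ X)))) ∪ Z = {1, 2, 3, 4, 5, 6, 8, 9, 10, 11, 12, 13, 14, 15, 16, 17}

{1, 2, 3, 4, 5, 6, 8, 9, 10, 11, 12, 13, 14, 15, 16, 17}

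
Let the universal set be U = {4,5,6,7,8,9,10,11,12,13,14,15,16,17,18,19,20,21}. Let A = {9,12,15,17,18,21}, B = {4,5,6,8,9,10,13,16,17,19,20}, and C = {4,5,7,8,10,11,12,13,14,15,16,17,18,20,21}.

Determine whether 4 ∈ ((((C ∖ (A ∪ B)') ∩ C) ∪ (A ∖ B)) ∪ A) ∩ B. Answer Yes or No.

Yes

4 ∉ A and 4 ∈ B, so 4 ∈ A ∪ B
4 ∉ (A ∪ B)' since 4 ∈ (A ∪ B)
4 ∈ C and 4 ∉ (A ∪ B)', so 4 ∈ C ∖ (A ∪ B)'
4 ∈ (C ∖ (A ∪ B)') and 4 ∈ C, so 4 ∈ (C ∖ (A ∪ B)') ∩ C
4 ∉ A and 4 ∈ B, so 4 ∉ A ∖ B
4 ∈ ((C ∖ (A ∪ B)') ∩ C) and 4 ∉ (A ∖ B), so 4 ∈ ((C ∖ (A ∪ B)') ∩ C) ∪ (A ∖ B)
4 ∈ (((C ∖ (A ∪ B)') ∩ C) ∪ (A ∖ B)) and 4 ∉ A, so 4 ∈ (((C ∖ (A ∪ B)') ∩ C) ∪ (A ∖ B)) ∪ A
4 ∈ ((((C ∖ (A ∪ B)') ∩ C) ∪ (A ∖ B)) ∪ A) and 4 ∈ B, so 4 ∈ ((((C ∖ (A ∪ B)') ∩ C) ∪ (A ∖ B)) ∪ A) ∩ B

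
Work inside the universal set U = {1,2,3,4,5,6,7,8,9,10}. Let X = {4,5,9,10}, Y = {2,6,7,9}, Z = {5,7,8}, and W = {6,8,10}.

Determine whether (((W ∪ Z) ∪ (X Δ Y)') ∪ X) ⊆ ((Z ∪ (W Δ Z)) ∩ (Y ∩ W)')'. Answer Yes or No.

W ∪ Z = {5,6,7,8,10}
X Δ Y = {2,4,5,6,7,10}
(X Δ Y)' = {1,3,8,9}
(W ∪ Z) ∪ (X Δ Y)' = {1,3,5,6,7,8,9,10}
((W ∪ Z) ∪ (X Δ Y)') ∪ X = {1,3,4,5,6,7,8,9,10}
W Δ Z = {5,6,7,10}
Z ∪ (W Δ Z) = {5,6,7,8,10}
Y ∩ W = {6}
(Y ∩ W)' = {1,2,3,4,5,7,8,9,10}
(Z ∪ (W Δ Z)) ∩ (Y ∩ W)' = {5,7,8,10}
((Z ∪ (W Δ Z)) ∩ (Y ∩ W)')' = {1,2,3,4,6,9}
5 ∈ ((W ∪ Z) ∪ (X Δ Y)') ∪ X but 5 ∉ ((Z ∪ (W Δ Z)) ∩ (Y ∩ W)')', so the inclusion fails.

No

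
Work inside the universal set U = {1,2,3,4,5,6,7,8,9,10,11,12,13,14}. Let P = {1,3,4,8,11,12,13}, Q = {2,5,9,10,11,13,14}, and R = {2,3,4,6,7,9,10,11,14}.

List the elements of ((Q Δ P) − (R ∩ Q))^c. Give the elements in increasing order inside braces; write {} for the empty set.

Q Δ P = {1,2,3,4,5,8,9,10,12,14}
R ∩ Q = {2,9,10,11,14}
(Q Δ P) − (R ∩ Q) = {1,3,4,5,8,12}
((Q Δ P) − (R ∩ Q))^c = {2,6,7,9,10,11,13,14}

{2,6,7,9,10,11,13,14}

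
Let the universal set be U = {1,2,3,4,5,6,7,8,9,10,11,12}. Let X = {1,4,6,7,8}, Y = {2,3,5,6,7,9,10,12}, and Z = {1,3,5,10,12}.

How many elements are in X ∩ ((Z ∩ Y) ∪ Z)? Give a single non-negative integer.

Z ∩ Y = {3,5,10,12}
(Z ∩ Y) ∪ Z = {1,3,5,10,12}
X ∩ ((Z ∩ Y) ∪ Z) = {1}
|X ∩ ((Z ∩ Y) ∪ Z)| = 1

1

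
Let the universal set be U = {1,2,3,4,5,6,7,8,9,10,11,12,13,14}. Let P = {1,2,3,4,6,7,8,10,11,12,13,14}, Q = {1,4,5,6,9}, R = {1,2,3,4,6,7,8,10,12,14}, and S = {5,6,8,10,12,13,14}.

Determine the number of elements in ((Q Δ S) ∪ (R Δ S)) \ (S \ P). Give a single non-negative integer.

11

Q Δ S = {1,4,8,9,10,12,13,14}
R Δ S = {1,2,3,4,5,7,13}
(Q Δ S) ∪ (R Δ S) = {1,2,3,4,5,7,8,9,10,12,13,14}
S \ P = {5}
((Q Δ S) ∪ (R Δ S)) \ (S \ P) = {1,2,3,4,7,8,9,10,12,13,14}
|((Q Δ S) ∪ (R Δ S)) \ (S \ P)| = 11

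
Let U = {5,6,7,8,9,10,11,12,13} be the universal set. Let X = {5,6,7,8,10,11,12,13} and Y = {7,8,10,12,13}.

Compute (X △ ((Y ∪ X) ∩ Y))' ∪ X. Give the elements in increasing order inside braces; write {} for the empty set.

{5,6,7,8,9,10,11,12,13}

Y ∪ X = {5,6,7,8,10,11,12,13}
(Y ∪ X) ∩ Y = {7,8,10,12,13}
X △ ((Y ∪ X) ∩ Y) = {5,6,11}
(X △ ((Y ∪ X) ∩ Y))' = {7,8,9,10,12,13}
(X △ ((Y ∪ X) ∩ Y))' ∪ X = {5,6,7,8,9,10,11,12,13}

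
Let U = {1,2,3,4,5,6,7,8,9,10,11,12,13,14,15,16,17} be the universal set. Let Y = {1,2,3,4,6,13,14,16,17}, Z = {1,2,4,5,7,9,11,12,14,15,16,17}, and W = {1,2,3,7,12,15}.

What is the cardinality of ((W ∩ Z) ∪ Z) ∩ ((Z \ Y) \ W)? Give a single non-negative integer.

3

W ∩ Z = {1,2,7,12,15}
(W ∩ Z) ∪ Z = {1,2,4,5,7,9,11,12,14,15,16,17}
Z \ Y = {5,7,9,11,12,15}
(Z \ Y) \ W = {5,9,11}
((W ∩ Z) ∪ Z) ∩ ((Z \ Y) \ W) = {5,9,11}
|((W ∩ Z) ∪ Z) ∩ ((Z \ Y) \ W)| = 3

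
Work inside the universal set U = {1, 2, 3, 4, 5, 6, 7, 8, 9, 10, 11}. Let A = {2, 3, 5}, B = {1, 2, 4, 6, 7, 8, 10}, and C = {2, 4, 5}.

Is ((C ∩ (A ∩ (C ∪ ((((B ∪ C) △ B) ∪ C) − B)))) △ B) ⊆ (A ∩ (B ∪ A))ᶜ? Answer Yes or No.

B ∪ C = {1, 2, 4, 5, 6, 7, 8, 10}
(B ∪ C) △ B = {5}
((B ∪ C) △ B) ∪ C = {2, 4, 5}
(((B ∪ C) △ B) ∪ C) − B = {5}
C ∪ ((((B ∪ C) △ B) ∪ C) − B) = {2, 4, 5}
A ∩ (C ∪ ((((B ∪ C) △ B) ∪ C) − B)) = {2, 5}
C ∩ (A ∩ (C ∪ ((((B ∪ C) △ B) ∪ C) − B))) = {2, 5}
(C ∩ (A ∩ (C ∪ ((((B ∪ C) △ B) ∪ C) − B)))) △ B = {1, 4, 5, 6, 7, 8, 10}
B ∪ A = {1, 2, 3, 4, 5, 6, 7, 8, 10}
A ∩ (B ∪ A) = {2, 3, 5}
(A ∩ (B ∪ A))ᶜ = {1, 4, 6, 7, 8, 9, 10, 11}
5 ∈ (C ∩ (A ∩ (C ∪ ((((B ∪ C) △ B) ∪ C) − B)))) △ B but 5 ∉ (A ∩ (B ∪ A))ᶜ, so the inclusion fails.

No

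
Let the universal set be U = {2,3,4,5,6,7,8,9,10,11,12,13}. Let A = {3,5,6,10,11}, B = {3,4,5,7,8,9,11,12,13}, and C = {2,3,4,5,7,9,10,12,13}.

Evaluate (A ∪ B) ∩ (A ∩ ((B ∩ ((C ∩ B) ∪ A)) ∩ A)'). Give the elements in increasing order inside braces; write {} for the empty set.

A ∪ B = {3,4,5,6,7,8,9,10,11,12,13}
C ∩ B = {3,4,5,7,9,12,13}
(C ∩ B) ∪ A = {3,4,5,6,7,9,10,11,12,13}
B ∩ ((C ∩ B) ∪ A) = {3,4,5,7,9,11,12,13}
(B ∩ ((C ∩ B) ∪ A)) ∩ A = {3,5,11}
((B ∩ ((C ∩ B) ∪ A)) ∩ A)' = {2,4,6,7,8,9,10,12,13}
A ∩ ((B ∩ ((C ∩ B) ∪ A)) ∩ A)' = {6,10}
(A ∪ B) ∩ (A ∩ ((B ∩ ((C ∩ B) ∪ A)) ∩ A)') = {6,10}

{6,10}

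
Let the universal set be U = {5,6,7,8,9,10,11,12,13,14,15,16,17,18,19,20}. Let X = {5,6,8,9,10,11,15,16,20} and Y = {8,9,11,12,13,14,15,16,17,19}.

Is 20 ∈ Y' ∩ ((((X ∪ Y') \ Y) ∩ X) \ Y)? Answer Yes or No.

20 ∉ Y, so 20 ∈ Y'
20 ∉ Y, so 20 ∈ Y'
20 ∈ X and 20 ∈ Y', so 20 ∈ X ∪ Y'
20 ∈ (X ∪ Y') and 20 ∉ Y, so 20 ∈ (X ∪ Y') \ Y
20 ∈ ((X ∪ Y') \ Y) and 20 ∈ X, so 20 ∈ ((X ∪ Y') \ Y) ∩ X
20 ∈ (((X ∪ Y') \ Y) ∩ X) and 20 ∉ Y, so 20 ∈ (((X ∪ Y') \ Y) ∩ X) \ Y
20 ∈ Y' and 20 ∈ ((((X ∪ Y') \ Y) ∩ X) \ Y), so 20 ∈ Y' ∩ ((((X ∪ Y') \ Y) ∩ X) \ Y)

Yes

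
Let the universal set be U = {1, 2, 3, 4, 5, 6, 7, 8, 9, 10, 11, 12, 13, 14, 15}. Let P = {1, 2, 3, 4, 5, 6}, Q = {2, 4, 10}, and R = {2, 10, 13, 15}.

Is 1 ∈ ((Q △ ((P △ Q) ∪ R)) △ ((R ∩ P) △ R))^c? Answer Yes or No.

1 ∈ P and 1 ∉ Q, so 1 ∈ P △ Q
1 ∈ (P △ Q) and 1 ∉ R, so 1 ∈ (P △ Q) ∪ R
1 ∉ Q and 1 ∈ ((P △ Q) ∪ R), so 1 ∈ Q △ ((P △ Q) ∪ R)
1 ∉ R and 1 ∈ P, so 1 ∉ R ∩ P
1 ∉ (R ∩ P) and 1 ∉ R, so 1 ∉ (R ∩ P) △ R
1 ∈ (Q △ ((P △ Q) ∪ R)) and 1 ∉ ((R ∩ P) △ R), so 1 ∈ (Q △ ((P △ Q) ∪ R)) △ ((R ∩ P) △ R)
1 ∉ ((Q △ ((P △ Q) ∪ R)) △ ((R ∩ P) △ R))^c since 1 ∈ ((Q △ ((P △ Q) ∪ R)) △ ((R ∩ P) △ R))

No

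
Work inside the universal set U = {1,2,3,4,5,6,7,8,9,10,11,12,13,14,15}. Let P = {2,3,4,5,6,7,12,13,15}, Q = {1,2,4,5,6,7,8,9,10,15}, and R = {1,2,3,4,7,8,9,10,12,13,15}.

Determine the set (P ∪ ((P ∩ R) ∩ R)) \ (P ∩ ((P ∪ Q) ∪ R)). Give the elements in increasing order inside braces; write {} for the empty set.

{}

P ∩ R = {2,3,4,7,12,13,15}
(P ∩ R) ∩ R = {2,3,4,7,12,13,15}
P ∪ ((P ∩ R) ∩ R) = {2,3,4,5,6,7,12,13,15}
P ∪ Q = {1,2,3,4,5,6,7,8,9,10,12,13,15}
(P ∪ Q) ∪ R = {1,2,3,4,5,6,7,8,9,10,12,13,15}
P ∩ ((P ∪ Q) ∪ R) = {2,3,4,5,6,7,12,13,15}
(P ∪ ((P ∩ R) ∩ R)) \ (P ∩ ((P ∪ Q) ∪ R)) = {}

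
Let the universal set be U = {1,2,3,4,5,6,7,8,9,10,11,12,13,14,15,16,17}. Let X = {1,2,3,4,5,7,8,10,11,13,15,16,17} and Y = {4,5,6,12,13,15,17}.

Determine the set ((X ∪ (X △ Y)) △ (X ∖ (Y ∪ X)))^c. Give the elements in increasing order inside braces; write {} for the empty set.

{9,14}

X △ Y = {1,2,3,6,7,8,10,11,12,16}
X ∪ (X △ Y) = {1,2,3,4,5,6,7,8,10,11,12,13,15,16,17}
Y ∪ X = {1,2,3,4,5,6,7,8,10,11,12,13,15,16,17}
X ∖ (Y ∪ X) = {}
(X ∪ (X △ Y)) △ (X ∖ (Y ∪ X)) = {1,2,3,4,5,6,7,8,10,11,12,13,15,16,17}
((X ∪ (X △ Y)) △ (X ∖ (Y ∪ X)))^c = {9,14}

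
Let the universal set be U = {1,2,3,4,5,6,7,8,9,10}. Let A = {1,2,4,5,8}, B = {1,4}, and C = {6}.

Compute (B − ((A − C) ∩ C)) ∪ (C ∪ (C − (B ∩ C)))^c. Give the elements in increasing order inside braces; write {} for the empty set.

{1,2,3,4,5,7,8,9,10}

A − C = {1,2,4,5,8}
(A − C) ∩ C = {}
B − ((A − C) ∩ C) = {1,4}
B ∩ C = {}
C − (B ∩ C) = {6}
C ∪ (C − (B ∩ C)) = {6}
(C ∪ (C − (B ∩ C)))^c = {1,2,3,4,5,7,8,9,10}
(B − ((A − C) ∩ C)) ∪ (C ∪ (C − (B ∩ C)))^c = {1,2,3,4,5,7,8,9,10}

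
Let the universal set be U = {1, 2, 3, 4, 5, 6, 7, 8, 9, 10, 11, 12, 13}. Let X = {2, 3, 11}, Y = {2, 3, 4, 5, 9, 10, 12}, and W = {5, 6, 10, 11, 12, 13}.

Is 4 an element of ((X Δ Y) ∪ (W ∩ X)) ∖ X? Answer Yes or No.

4 ∉ X and 4 ∈ Y, so 4 ∈ X Δ Y
4 ∉ W and 4 ∉ X, so 4 ∉ W ∩ X
4 ∈ (X Δ Y) and 4 ∉ (W ∩ X), so 4 ∈ (X Δ Y) ∪ (W ∩ X)
4 ∈ ((X Δ Y) ∪ (W ∩ X)) and 4 ∉ X, so 4 ∈ ((X Δ Y) ∪ (W ∩ X)) ∖ X

Yes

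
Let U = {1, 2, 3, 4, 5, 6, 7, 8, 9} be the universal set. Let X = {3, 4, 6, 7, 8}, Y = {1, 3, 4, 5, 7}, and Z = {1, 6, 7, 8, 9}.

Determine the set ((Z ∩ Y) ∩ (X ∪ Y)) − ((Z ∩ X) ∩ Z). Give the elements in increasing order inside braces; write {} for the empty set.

Z ∩ Y = {1, 7}
X ∪ Y = {1, 3, 4, 5, 6, 7, 8}
(Z ∩ Y) ∩ (X ∪ Y) = {1, 7}
Z ∩ X = {6, 7, 8}
(Z ∩ X) ∩ Z = {6, 7, 8}
((Z ∩ Y) ∩ (X ∪ Y)) − ((Z ∩ X) ∩ Z) = {1}

{1}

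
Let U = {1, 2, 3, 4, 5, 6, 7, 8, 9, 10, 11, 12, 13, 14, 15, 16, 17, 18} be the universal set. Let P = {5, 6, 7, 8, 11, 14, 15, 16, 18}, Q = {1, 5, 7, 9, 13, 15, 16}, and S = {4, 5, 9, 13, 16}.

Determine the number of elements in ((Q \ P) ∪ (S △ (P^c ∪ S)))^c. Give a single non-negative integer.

10

Q \ P = {1, 9, 13}
P^c = {1, 2, 3, 4, 9, 10, 12, 13, 17}
P^c ∪ S = {1, 2, 3, 4, 5, 9, 10, 12, 13, 16, 17}
S △ (P^c ∪ S) = {1, 2, 3, 10, 12, 17}
(Q \ P) ∪ (S △ (P^c ∪ S)) = {1, 2, 3, 9, 10, 12, 13, 17}
((Q \ P) ∪ (S △ (P^c ∪ S)))^c = {4, 5, 6, 7, 8, 11, 14, 15, 16, 18}
|((Q \ P) ∪ (S △ (P^c ∪ S)))^c| = 10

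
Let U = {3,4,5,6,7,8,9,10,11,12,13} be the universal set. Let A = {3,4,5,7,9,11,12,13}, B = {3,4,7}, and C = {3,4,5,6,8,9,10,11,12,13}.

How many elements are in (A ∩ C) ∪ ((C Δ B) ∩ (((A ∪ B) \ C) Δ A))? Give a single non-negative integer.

A ∩ C = {3,4,5,9,11,12,13}
C Δ B = {5,6,7,8,9,10,11,12,13}
A ∪ B = {3,4,5,7,9,11,12,13}
(A ∪ B) \ C = {7}
((A ∪ B) \ C) Δ A = {3,4,5,9,11,12,13}
(C Δ B) ∩ (((A ∪ B) \ C) Δ A) = {5,9,11,12,13}
(A ∩ C) ∪ ((C Δ B) ∩ (((A ∪ B) \ C) Δ A)) = {3,4,5,9,11,12,13}
|(A ∩ C) ∪ ((C Δ B) ∩ (((A ∪ B) \ C) Δ A))| = 7

7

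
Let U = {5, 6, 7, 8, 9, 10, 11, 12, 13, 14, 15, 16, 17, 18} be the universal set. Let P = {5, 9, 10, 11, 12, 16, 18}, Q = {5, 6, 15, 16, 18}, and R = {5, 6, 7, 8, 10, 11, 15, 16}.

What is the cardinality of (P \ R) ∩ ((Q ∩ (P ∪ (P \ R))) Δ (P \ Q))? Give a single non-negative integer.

P \ R = {9, 12, 18}
P ∪ (P \ R) = {5, 9, 10, 11, 12, 16, 18}
Q ∩ (P ∪ (P \ R)) = {5, 16, 18}
P \ Q = {9, 10, 11, 12}
(Q ∩ (P ∪ (P \ R))) Δ (P \ Q) = {5, 9, 10, 11, 12, 16, 18}
(P \ R) ∩ ((Q ∩ (P ∪ (P \ R))) Δ (P \ Q)) = {9, 12, 18}
|(P \ R) ∩ ((Q ∩ (P ∪ (P \ R))) Δ (P \ Q))| = 3

3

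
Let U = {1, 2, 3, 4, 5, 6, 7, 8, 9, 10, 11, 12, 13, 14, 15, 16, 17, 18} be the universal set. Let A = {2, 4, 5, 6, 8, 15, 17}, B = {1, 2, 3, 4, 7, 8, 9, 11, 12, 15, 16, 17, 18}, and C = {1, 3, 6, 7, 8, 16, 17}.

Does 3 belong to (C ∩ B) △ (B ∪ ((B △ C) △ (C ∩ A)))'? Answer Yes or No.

3 ∈ C and 3 ∈ B, so 3 ∈ C ∩ B
3 ∈ B and 3 ∈ C, so 3 ∉ B △ C
3 ∈ C and 3 ∉ A, so 3 ∉ C ∩ A
3 ∉ (B △ C) and 3 ∉ (C ∩ A), so 3 ∉ (B △ C) △ (C ∩ A)
3 ∈ B and 3 ∉ ((B △ C) △ (C ∩ A)), so 3 ∈ B ∪ ((B △ C) △ (C ∩ A))
3 ∉ (B ∪ ((B △ C) △ (C ∩ A)))' since 3 ∈ (B ∪ ((B △ C) △ (C ∩ A)))
3 ∈ (C ∩ B) and 3 ∉ (B ∪ ((B △ C) △ (C ∩ A)))', so 3 ∈ (C ∩ B) △ (B ∪ ((B △ C) △ (C ∩ A)))'

Yes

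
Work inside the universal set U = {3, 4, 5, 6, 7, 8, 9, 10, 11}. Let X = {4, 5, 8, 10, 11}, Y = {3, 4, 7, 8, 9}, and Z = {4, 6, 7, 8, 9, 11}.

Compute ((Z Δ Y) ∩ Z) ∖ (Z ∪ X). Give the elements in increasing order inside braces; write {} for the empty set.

{}

Z Δ Y = {3, 6, 11}
(Z Δ Y) ∩ Z = {6, 11}
Z ∪ X = {4, 5, 6, 7, 8, 9, 10, 11}
((Z Δ Y) ∩ Z) ∖ (Z ∪ X) = {}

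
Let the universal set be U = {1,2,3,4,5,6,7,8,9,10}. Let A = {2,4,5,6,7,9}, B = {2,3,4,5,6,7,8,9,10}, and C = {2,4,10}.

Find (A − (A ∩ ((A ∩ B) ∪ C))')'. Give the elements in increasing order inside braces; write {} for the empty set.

A ∩ B = {2,4,5,6,7,9}
(A ∩ B) ∪ C = {2,4,5,6,7,9,10}
A ∩ ((A ∩ B) ∪ C) = {2,4,5,6,7,9}
(A ∩ ((A ∩ B) ∪ C))' = {1,3,8,10}
A − (A ∩ ((A ∩ B) ∪ C))' = {2,4,5,6,7,9}
(A − (A ∩ ((A ∩ B) ∪ C))')' = {1,3,8,10}

{1,3,8,10}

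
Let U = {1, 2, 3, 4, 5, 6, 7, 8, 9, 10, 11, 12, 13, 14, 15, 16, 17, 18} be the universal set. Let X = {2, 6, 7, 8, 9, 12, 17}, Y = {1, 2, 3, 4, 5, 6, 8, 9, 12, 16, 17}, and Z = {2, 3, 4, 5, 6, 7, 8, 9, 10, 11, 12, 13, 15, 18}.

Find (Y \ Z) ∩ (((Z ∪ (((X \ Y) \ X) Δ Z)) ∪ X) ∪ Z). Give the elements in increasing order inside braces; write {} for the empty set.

Y \ Z = {1, 16, 17}
X \ Y = {7}
(X \ Y) \ X = {}
((X \ Y) \ X) Δ Z = {2, 3, 4, 5, 6, 7, 8, 9, 10, 11, 12, 13, 15, 18}
Z ∪ (((X \ Y) \ X) Δ Z) = {2, 3, 4, 5, 6, 7, 8, 9, 10, 11, 12, 13, 15, 18}
(Z ∪ (((X \ Y) \ X) Δ Z)) ∪ X = {2, 3, 4, 5, 6, 7, 8, 9, 10, 11, 12, 13, 15, 17, 18}
((Z ∪ (((X \ Y) \ X) Δ Z)) ∪ X) ∪ Z = {2, 3, 4, 5, 6, 7, 8, 9, 10, 11, 12, 13, 15, 17, 18}
(Y \ Z) ∩ (((Z ∪ (((X \ Y) \ X) Δ Z)) ∪ X) ∪ Z) = {17}

{17}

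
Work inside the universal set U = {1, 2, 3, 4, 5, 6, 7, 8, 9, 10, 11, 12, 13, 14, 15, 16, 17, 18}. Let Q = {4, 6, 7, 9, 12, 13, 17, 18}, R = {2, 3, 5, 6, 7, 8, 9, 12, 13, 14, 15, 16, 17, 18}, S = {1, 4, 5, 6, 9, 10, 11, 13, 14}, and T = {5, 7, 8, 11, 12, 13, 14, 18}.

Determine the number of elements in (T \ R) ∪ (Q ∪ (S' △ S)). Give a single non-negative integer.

18

T \ R = {11}
S' = {2, 3, 7, 8, 12, 15, 16, 17, 18}
S' △ S = {1, 2, 3, 4, 5, 6, 7, 8, 9, 10, 11, 12, 13, 14, 15, 16, 17, 18}
Q ∪ (S' △ S) = {1, 2, 3, 4, 5, 6, 7, 8, 9, 10, 11, 12, 13, 14, 15, 16, 17, 18}
(T \ R) ∪ (Q ∪ (S' △ S)) = {1, 2, 3, 4, 5, 6, 7, 8, 9, 10, 11, 12, 13, 14, 15, 16, 17, 18}
|(T \ R) ∪ (Q ∪ (S' △ S))| = 18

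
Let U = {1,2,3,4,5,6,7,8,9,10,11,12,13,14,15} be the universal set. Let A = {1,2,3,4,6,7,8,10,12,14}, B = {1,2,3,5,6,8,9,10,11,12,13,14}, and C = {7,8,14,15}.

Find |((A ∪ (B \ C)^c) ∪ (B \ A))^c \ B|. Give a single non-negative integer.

B \ C = {1,2,3,5,6,9,10,11,12,13}
(B \ C)^c = {4,7,8,14,15}
A ∪ (B \ C)^c = {1,2,3,4,6,7,8,10,12,14,15}
B \ A = {5,9,11,13}
(A ∪ (B \ C)^c) ∪ (B \ A) = {1,2,3,4,5,6,7,8,9,10,11,12,13,14,15}
((A ∪ (B \ C)^c) ∪ (B \ A))^c = {}
((A ∪ (B \ C)^c) ∪ (B \ A))^c \ B = {}
|((A ∪ (B \ C)^c) ∪ (B \ A))^c \ B| = 0

0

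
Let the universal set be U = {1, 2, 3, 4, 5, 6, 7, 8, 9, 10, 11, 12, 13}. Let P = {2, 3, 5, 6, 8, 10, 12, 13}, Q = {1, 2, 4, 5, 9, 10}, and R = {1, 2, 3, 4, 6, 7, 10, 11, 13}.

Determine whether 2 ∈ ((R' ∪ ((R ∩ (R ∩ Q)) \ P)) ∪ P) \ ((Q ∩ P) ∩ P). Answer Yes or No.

2 ∈ R, so 2 ∉ R'
2 ∈ R and 2 ∈ Q, so 2 ∈ R ∩ Q
2 ∈ R and 2 ∈ (R ∩ Q), so 2 ∈ R ∩ (R ∩ Q)
2 ∈ (R ∩ (R ∩ Q)) and 2 ∈ P, so 2 ∉ (R ∩ (R ∩ Q)) \ P
2 ∉ R' and 2 ∉ ((R ∩ (R ∩ Q)) \ P), so 2 ∉ R' ∪ ((R ∩ (R ∩ Q)) \ P)
2 ∉ (R' ∪ ((R ∩ (R ∩ Q)) \ P)) and 2 ∈ P, so 2 ∈ (R' ∪ ((R ∩ (R ∩ Q)) \ P)) ∪ P
2 ∈ Q and 2 ∈ P, so 2 ∈ Q ∩ P
2 ∈ (Q ∩ P) and 2 ∈ P, so 2 ∈ (Q ∩ P) ∩ P
2 ∈ ((R' ∪ ((R ∩ (R ∩ Q)) \ P)) ∪ P) and 2 ∈ ((Q ∩ P) ∩ P), so 2 ∉ ((R' ∪ ((R ∩ (R ∩ Q)) \ P)) ∪ P) \ ((Q ∩ P) ∩ P)

No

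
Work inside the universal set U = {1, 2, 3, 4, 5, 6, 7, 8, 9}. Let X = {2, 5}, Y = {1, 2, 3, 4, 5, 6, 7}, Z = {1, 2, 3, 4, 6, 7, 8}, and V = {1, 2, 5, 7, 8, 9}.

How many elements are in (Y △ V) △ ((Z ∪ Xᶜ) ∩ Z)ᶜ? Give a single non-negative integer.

Y △ V = {3, 4, 6, 8, 9}
Xᶜ = {1, 3, 4, 6, 7, 8, 9}
Z ∪ Xᶜ = {1, 2, 3, 4, 6, 7, 8, 9}
(Z ∪ Xᶜ) ∩ Z = {1, 2, 3, 4, 6, 7, 8}
((Z ∪ Xᶜ) ∩ Z)ᶜ = {5, 9}
(Y △ V) △ ((Z ∪ Xᶜ) ∩ Z)ᶜ = {3, 4, 5, 6, 8}
|(Y △ V) △ ((Z ∪ Xᶜ) ∩ Z)ᶜ| = 5

5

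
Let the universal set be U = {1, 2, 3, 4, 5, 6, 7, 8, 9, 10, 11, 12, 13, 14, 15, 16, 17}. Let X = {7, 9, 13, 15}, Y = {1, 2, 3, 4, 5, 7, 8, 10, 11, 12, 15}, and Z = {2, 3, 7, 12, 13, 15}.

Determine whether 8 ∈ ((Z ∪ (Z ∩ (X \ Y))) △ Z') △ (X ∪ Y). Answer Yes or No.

8 ∉ X and 8 ∈ Y, so 8 ∉ X \ Y
8 ∉ Z and 8 ∉ (X \ Y), so 8 ∉ Z ∩ (X \ Y)
8 ∉ Z and 8 ∉ (Z ∩ (X \ Y)), so 8 ∉ Z ∪ (Z ∩ (X \ Y))
8 ∉ Z, so 8 ∈ Z'
8 ∉ (Z ∪ (Z ∩ (X \ Y))) and 8 ∈ Z', so 8 ∈ (Z ∪ (Z ∩ (X \ Y))) △ Z'
8 ∉ X and 8 ∈ Y, so 8 ∈ X ∪ Y
8 ∈ ((Z ∪ (Z ∩ (X \ Y))) △ Z') and 8 ∈ (X ∪ Y), so 8 ∉ ((Z ∪ (Z ∩ (X \ Y))) △ Z') △ (X ∪ Y)

No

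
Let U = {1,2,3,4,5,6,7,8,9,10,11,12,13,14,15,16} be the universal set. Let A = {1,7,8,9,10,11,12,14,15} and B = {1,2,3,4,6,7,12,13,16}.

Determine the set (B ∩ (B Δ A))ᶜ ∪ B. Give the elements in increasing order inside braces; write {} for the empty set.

B Δ A = {2,3,4,6,8,9,10,11,13,14,15,16}
B ∩ (B Δ A) = {2,3,4,6,13,16}
(B ∩ (B Δ A))ᶜ = {1,5,7,8,9,10,11,12,14,15}
(B ∩ (B Δ A))ᶜ ∪ B = {1,2,3,4,5,6,7,8,9,10,11,12,13,14,15,16}

{1,2,3,4,5,6,7,8,9,10,11,12,13,14,15,16}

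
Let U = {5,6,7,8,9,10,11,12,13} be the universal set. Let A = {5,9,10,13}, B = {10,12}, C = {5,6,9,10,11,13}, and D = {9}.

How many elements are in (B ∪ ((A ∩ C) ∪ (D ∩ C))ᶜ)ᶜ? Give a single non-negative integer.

A ∩ C = {5,9,10,13}
D ∩ C = {9}
(A ∩ C) ∪ (D ∩ C) = {5,9,10,13}
((A ∩ C) ∪ (D ∩ C))ᶜ = {6,7,8,11,12}
B ∪ ((A ∩ C) ∪ (D ∩ C))ᶜ = {6,7,8,10,11,12}
(B ∪ ((A ∩ C) ∪ (D ∩ C))ᶜ)ᶜ = {5,9,13}
|(B ∪ ((A ∩ C) ∪ (D ∩ C))ᶜ)ᶜ| = 3

3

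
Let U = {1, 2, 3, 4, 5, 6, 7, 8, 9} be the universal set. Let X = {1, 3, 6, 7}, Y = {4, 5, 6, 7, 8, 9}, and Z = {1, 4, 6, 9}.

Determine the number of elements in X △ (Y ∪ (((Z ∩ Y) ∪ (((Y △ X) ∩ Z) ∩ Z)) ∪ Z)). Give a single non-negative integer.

Z ∩ Y = {4, 6, 9}
Y △ X = {1, 3, 4, 5, 8, 9}
(Y △ X) ∩ Z = {1, 4, 9}
((Y △ X) ∩ Z) ∩ Z = {1, 4, 9}
(Z ∩ Y) ∪ (((Y △ X) ∩ Z) ∩ Z) = {1, 4, 6, 9}
((Z ∩ Y) ∪ (((Y △ X) ∩ Z) ∩ Z)) ∪ Z = {1, 4, 6, 9}
Y ∪ (((Z ∩ Y) ∪ (((Y △ X) ∩ Z) ∩ Z)) ∪ Z) = {1, 4, 5, 6, 7, 8, 9}
X △ (Y ∪ (((Z ∩ Y) ∪ (((Y △ X) ∩ Z) ∩ Z)) ∪ Z)) = {3, 4, 5, 8, 9}
|X △ (Y ∪ (((Z ∩ Y) ∪ (((Y △ X) ∩ Z) ∩ Z)) ∪ Z))| = 5

5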